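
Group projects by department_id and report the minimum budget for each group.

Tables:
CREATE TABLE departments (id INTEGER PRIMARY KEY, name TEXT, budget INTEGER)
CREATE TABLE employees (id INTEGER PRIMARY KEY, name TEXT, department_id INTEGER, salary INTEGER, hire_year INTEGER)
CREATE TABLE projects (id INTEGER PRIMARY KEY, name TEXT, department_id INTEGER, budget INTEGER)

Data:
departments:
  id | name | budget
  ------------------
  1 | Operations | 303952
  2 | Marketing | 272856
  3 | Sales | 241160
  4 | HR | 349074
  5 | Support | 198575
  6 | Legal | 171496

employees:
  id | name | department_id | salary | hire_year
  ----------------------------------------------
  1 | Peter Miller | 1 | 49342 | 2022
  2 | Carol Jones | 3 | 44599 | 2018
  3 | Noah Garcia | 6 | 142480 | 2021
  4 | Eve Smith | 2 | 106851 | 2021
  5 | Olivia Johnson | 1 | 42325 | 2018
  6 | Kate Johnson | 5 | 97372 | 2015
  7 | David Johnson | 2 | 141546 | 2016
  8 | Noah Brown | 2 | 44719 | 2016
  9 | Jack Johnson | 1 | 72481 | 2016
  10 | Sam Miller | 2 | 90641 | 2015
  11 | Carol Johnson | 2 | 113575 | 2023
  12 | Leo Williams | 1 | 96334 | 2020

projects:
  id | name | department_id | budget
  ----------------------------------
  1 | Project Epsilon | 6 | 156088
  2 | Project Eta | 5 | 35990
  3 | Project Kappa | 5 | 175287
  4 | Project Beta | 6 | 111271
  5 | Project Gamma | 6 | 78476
SELECT department_id, MIN(budget) AS min_budget FROM projects GROUP BY department_id

Execution result:
department_id | min_budget
5 | 35990
6 | 78476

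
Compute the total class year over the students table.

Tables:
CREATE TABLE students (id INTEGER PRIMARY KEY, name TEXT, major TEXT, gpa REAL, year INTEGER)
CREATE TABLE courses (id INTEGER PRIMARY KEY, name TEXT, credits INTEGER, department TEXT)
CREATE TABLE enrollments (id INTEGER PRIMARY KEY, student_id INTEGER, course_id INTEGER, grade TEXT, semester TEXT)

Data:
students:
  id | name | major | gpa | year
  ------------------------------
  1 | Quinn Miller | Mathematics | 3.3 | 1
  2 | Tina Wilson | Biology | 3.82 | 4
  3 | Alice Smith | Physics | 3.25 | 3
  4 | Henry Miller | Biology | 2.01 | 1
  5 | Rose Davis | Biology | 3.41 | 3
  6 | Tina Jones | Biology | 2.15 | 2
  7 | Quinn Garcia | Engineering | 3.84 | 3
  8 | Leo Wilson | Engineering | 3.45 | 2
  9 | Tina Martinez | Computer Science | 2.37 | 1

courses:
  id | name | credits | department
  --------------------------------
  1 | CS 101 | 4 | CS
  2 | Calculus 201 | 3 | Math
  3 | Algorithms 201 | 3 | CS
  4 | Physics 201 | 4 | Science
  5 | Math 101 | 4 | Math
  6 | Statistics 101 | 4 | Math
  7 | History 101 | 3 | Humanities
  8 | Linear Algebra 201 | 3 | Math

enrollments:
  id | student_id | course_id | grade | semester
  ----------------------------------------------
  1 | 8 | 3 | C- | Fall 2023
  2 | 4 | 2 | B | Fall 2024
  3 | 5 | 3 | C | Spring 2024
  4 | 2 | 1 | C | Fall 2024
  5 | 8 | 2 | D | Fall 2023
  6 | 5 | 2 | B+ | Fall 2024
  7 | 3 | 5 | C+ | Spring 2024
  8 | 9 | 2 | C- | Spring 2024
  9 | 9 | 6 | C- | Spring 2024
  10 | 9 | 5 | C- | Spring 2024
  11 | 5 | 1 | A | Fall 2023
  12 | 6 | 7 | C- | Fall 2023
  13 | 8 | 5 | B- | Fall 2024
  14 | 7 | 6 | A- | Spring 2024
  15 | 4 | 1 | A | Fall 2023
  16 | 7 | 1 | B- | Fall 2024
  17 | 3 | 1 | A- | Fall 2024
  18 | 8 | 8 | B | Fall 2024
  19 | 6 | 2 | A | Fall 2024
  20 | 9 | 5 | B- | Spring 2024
SELECT SUM(year) FROM students

Execution result:
20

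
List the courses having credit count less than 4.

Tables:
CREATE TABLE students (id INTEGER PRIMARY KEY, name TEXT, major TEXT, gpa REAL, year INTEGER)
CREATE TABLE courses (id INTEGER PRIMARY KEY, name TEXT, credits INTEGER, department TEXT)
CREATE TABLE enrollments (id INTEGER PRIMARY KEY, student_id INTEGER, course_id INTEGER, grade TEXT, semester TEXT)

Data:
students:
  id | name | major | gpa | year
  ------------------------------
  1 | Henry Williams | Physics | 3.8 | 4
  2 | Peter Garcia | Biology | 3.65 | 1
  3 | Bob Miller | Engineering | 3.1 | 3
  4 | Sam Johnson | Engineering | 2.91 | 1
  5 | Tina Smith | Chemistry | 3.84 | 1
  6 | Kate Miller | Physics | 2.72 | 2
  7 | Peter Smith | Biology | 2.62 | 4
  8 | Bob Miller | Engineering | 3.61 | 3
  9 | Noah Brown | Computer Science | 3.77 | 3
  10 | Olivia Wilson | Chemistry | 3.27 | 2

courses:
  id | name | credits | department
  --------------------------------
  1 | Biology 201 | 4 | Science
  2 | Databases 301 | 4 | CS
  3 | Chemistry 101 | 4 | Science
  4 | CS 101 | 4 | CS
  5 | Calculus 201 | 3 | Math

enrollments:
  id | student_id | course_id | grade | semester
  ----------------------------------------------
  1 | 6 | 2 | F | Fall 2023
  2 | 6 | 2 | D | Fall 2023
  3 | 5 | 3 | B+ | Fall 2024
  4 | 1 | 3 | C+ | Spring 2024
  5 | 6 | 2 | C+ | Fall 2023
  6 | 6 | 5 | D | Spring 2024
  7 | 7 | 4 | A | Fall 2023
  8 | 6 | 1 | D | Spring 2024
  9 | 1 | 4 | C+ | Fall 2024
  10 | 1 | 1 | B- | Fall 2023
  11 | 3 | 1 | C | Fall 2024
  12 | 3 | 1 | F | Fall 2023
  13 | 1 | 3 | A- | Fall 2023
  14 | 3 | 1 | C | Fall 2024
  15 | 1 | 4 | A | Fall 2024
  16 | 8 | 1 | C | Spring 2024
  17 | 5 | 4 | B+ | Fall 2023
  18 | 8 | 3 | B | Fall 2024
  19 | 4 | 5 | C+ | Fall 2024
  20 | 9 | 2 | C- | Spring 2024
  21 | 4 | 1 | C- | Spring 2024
SELECT name, credits FROM courses WHERE credits < 4

Execution result:
name | credits
Calculus 201 | 3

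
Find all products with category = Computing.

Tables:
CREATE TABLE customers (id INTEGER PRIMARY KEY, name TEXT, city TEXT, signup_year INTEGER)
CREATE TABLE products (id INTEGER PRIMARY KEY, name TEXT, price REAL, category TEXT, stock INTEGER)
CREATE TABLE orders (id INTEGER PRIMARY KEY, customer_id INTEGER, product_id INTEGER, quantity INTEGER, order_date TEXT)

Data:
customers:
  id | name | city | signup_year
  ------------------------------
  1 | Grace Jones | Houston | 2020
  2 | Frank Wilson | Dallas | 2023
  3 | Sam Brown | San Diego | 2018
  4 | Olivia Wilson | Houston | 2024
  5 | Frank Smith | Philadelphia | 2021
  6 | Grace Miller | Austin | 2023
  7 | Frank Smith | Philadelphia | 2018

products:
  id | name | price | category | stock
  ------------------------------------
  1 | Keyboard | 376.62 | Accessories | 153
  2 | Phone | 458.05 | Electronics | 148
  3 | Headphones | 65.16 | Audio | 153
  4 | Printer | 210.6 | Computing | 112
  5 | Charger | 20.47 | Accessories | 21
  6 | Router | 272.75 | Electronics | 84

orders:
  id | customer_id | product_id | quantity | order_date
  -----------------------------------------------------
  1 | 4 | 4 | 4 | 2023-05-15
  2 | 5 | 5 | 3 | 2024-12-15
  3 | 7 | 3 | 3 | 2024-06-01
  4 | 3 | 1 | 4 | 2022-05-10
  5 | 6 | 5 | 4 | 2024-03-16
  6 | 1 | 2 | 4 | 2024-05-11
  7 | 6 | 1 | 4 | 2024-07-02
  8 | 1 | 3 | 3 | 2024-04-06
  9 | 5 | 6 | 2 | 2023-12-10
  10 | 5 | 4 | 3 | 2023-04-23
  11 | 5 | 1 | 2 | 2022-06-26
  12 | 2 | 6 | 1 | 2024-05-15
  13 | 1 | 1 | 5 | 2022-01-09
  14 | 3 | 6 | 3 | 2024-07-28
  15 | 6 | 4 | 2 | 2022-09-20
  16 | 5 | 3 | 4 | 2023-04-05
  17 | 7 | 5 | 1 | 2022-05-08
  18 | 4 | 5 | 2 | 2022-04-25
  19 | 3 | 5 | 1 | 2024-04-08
SELECT name, category FROM products WHERE category = 'Computing'

Execution result:
name | category
Printer | Computing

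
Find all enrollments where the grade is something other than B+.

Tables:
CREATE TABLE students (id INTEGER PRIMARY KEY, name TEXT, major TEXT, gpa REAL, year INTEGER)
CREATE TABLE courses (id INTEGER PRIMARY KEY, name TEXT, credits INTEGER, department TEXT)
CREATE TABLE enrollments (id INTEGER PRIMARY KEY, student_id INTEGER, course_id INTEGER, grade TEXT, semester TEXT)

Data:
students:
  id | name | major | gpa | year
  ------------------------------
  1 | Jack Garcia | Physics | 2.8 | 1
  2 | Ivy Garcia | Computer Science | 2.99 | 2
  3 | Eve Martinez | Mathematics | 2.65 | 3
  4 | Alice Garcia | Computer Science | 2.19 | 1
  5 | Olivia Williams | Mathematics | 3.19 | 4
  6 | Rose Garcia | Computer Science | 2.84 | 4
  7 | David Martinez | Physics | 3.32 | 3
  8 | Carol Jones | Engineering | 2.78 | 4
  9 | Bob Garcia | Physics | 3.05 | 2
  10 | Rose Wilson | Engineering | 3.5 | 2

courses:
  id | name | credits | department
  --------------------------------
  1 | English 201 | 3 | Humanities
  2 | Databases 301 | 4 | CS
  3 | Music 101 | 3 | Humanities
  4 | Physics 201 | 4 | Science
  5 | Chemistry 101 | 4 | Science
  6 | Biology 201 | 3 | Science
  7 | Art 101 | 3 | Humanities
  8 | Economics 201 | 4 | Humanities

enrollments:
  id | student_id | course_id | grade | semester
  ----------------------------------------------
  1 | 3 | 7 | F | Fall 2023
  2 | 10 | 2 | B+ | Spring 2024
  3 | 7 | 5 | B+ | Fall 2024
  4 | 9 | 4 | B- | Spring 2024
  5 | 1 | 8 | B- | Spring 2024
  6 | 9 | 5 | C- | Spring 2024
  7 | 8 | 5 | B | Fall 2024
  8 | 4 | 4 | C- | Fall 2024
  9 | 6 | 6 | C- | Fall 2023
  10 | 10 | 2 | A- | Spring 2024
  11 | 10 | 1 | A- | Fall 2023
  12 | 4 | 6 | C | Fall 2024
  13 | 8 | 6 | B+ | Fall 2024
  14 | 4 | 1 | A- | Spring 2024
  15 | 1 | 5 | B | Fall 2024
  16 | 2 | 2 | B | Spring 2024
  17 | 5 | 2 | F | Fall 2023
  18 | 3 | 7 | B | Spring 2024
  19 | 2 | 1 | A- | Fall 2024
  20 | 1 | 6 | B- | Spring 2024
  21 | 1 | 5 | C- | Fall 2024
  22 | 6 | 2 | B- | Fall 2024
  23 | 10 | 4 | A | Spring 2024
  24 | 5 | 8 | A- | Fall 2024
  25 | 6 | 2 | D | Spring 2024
SELECT id, grade FROM enrollments WHERE grade <> 'B+'

Execution result:
id | grade
1 | F
4 | B-
5 | B-
6 | C-
7 | B
8 | C-
9 | C-
10 | A-
11 | A-
12 | C
14 | A-
15 | B
16 | B
17 | F
18 | B
19 | A-
20 | B-
21 | C-
22 | B-
23 | A
24 | A-
25 | D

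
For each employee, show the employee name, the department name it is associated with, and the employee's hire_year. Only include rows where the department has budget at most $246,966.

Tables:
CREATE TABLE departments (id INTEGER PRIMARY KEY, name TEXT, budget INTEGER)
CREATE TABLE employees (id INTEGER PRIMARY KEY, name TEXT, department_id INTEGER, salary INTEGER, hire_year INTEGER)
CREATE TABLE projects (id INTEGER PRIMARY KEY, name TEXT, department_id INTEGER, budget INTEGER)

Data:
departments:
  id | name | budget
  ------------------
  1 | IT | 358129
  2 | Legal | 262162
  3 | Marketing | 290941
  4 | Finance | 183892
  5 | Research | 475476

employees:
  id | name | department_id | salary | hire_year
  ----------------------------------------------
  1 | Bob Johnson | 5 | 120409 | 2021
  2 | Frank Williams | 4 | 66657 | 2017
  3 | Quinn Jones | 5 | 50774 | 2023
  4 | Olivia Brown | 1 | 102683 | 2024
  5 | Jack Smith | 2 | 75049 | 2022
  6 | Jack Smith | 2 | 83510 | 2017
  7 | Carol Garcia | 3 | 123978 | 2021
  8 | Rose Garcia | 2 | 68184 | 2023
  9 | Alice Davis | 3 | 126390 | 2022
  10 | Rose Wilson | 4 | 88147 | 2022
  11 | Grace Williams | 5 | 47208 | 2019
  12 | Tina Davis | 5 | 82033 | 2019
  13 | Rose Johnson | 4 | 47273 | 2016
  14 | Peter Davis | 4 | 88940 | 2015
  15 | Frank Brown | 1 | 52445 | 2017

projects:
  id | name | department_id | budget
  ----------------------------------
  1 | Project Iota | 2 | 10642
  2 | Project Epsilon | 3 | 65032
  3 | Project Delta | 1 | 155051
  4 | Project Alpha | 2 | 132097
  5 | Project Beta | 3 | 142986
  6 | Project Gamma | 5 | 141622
SELECT c.name, p.name AS department, c.hire_year FROM employees c JOIN departments p ON c.department_id = p.id WHERE p.budget <= 246966

Execution result:
name | department | hire_year
Frank Williams | Finance | 2017
Rose Wilson | Finance | 2022
Rose Johnson | Finance | 2016
Peter Davis | Finance | 2015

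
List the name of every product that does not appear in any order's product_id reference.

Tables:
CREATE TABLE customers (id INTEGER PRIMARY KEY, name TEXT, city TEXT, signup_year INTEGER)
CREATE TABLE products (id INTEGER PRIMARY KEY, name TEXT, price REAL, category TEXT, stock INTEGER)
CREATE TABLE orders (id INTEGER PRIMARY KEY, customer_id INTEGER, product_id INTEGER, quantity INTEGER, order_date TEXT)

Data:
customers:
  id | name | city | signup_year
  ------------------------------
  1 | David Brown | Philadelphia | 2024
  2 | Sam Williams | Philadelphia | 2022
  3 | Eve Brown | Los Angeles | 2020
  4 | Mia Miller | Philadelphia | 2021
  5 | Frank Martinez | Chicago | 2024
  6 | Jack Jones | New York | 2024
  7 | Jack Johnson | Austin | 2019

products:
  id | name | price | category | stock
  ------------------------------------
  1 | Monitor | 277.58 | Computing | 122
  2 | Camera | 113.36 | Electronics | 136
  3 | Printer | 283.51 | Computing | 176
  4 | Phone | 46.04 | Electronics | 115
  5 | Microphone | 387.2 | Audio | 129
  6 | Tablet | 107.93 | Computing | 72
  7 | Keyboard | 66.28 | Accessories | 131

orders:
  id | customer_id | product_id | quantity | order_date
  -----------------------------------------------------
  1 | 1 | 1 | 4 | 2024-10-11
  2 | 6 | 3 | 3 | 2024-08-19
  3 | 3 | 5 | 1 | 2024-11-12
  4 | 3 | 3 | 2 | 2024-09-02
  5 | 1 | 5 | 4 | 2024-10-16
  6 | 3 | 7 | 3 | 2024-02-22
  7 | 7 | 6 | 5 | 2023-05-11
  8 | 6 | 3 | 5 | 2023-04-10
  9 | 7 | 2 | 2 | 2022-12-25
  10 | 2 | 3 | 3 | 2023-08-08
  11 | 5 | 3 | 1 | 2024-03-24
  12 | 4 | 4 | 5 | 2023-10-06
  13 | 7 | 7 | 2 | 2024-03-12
SELECT p.name FROM products p LEFT JOIN orders c ON c.product_id = p.id WHERE c.id IS NULL

Execution result:
(no rows)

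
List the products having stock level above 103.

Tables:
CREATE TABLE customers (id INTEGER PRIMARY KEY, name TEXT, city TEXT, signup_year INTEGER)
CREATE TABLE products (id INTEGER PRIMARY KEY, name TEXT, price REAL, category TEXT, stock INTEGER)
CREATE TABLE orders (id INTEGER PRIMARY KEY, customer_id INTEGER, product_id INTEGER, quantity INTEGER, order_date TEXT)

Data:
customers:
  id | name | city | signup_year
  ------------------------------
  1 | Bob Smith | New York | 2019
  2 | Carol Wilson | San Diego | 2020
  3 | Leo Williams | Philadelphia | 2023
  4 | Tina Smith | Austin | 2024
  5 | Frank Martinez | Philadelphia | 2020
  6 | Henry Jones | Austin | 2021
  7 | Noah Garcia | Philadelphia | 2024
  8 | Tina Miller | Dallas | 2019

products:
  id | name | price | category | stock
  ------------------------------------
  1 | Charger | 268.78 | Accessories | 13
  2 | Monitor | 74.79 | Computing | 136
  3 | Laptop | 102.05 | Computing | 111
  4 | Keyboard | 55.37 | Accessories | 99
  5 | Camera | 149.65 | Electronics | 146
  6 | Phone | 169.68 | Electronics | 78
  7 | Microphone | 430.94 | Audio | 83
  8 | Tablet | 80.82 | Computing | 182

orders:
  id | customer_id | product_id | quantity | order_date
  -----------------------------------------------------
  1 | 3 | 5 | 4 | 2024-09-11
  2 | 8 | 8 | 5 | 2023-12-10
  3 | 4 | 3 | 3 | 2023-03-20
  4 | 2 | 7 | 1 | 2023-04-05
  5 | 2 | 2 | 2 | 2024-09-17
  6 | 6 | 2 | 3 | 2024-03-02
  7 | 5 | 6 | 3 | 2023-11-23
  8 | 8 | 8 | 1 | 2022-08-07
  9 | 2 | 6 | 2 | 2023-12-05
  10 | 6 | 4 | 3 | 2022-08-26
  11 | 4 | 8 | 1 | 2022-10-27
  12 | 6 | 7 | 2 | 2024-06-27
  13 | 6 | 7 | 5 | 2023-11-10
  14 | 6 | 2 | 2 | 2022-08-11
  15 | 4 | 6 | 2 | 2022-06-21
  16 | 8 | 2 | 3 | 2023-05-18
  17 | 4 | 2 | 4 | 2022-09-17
SELECT name, stock FROM products WHERE stock > 103

Execution result:
name | stock
Monitor | 136
Laptop | 111
Camera | 146
Tablet | 182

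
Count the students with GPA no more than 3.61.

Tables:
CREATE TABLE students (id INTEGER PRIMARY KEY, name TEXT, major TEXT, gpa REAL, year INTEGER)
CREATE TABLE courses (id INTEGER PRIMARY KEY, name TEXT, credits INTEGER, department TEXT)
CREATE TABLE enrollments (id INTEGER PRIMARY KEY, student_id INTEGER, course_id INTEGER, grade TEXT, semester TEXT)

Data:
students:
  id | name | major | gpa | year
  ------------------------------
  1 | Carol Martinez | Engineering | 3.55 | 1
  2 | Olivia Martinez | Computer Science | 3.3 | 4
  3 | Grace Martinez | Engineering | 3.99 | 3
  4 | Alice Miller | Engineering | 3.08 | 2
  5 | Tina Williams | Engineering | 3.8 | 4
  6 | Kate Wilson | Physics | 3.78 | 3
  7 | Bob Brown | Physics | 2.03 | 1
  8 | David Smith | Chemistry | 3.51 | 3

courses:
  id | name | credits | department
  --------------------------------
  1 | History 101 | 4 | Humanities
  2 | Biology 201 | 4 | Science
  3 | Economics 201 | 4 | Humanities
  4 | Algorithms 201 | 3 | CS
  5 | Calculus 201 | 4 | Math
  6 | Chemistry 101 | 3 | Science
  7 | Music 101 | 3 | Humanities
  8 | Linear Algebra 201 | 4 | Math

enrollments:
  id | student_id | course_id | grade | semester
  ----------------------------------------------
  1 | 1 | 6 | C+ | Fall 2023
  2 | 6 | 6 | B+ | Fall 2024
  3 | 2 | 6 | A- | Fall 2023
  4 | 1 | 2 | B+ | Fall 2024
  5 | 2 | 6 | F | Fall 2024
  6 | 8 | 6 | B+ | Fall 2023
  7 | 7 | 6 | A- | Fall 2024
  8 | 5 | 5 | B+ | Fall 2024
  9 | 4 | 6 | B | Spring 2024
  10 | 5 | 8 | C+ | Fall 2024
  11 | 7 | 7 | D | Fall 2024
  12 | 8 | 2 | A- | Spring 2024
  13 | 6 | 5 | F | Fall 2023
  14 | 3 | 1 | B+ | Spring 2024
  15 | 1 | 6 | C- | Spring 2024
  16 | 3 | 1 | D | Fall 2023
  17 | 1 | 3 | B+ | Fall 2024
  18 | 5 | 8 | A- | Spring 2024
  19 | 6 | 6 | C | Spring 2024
SELECT COUNT(*) FROM students WHERE gpa <= 3.61

Execution result:
5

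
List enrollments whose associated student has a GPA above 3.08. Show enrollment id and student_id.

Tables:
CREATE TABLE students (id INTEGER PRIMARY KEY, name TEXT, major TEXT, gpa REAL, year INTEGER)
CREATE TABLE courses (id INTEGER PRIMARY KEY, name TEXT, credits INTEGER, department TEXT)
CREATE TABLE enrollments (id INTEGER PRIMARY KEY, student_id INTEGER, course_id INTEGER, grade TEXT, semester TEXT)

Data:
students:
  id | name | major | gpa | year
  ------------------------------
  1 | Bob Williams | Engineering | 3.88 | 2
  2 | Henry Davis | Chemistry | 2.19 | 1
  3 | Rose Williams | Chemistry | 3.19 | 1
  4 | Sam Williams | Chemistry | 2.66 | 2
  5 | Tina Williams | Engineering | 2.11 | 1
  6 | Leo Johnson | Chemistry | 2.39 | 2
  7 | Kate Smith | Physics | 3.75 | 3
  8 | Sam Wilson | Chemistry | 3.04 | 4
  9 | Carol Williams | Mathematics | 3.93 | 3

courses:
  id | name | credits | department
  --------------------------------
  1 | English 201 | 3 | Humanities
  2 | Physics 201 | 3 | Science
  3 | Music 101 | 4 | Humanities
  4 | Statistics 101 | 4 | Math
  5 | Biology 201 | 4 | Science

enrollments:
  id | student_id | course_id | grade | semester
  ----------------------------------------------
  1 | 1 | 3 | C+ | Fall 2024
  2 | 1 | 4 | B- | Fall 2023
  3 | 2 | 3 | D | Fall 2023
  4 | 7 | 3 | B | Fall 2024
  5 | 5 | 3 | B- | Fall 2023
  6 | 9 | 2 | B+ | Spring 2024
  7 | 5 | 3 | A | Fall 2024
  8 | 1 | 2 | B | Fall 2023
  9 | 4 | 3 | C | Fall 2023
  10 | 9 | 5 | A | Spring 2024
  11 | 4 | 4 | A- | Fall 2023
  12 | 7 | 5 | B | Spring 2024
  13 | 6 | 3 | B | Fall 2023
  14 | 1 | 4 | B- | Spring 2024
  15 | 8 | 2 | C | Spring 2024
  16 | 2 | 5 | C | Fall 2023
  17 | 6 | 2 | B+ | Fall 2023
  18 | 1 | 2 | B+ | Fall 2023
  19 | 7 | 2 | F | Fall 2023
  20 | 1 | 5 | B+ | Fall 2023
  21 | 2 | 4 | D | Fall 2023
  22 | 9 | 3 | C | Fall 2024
SELECT id, student_id FROM enrollments WHERE student_id IN (SELECT id FROM students WHERE gpa > 3.08)

Execution result:
id | student_id
1 | 1
2 | 1
4 | 7
6 | 9
8 | 1
10 | 9
12 | 7
14 | 1
18 | 1
19 | 7
20 | 1
22 | 9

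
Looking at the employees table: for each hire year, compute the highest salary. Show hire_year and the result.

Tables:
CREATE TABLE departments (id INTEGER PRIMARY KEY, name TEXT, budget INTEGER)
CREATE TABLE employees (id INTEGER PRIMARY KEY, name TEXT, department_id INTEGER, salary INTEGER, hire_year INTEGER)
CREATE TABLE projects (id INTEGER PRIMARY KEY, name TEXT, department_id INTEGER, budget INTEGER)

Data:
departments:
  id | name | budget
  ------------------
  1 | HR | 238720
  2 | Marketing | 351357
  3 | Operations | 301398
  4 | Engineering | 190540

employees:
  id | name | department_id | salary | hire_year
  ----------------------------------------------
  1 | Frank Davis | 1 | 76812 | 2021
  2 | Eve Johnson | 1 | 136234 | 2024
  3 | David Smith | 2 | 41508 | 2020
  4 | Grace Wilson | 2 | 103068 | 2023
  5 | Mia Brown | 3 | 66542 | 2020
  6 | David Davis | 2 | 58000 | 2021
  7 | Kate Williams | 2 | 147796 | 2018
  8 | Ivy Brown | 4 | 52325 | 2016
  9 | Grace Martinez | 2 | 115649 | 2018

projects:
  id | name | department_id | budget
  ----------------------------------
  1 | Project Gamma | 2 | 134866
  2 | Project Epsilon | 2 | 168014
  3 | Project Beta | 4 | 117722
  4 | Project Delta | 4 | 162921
SELECT hire_year, MAX(salary) AS max_salary FROM employees GROUP BY hire_year

Execution result:
hire_year | max_salary
2016 | 52325
2018 | 147796
2020 | 66542
2021 | 76812
2023 | 103068
2024 | 136234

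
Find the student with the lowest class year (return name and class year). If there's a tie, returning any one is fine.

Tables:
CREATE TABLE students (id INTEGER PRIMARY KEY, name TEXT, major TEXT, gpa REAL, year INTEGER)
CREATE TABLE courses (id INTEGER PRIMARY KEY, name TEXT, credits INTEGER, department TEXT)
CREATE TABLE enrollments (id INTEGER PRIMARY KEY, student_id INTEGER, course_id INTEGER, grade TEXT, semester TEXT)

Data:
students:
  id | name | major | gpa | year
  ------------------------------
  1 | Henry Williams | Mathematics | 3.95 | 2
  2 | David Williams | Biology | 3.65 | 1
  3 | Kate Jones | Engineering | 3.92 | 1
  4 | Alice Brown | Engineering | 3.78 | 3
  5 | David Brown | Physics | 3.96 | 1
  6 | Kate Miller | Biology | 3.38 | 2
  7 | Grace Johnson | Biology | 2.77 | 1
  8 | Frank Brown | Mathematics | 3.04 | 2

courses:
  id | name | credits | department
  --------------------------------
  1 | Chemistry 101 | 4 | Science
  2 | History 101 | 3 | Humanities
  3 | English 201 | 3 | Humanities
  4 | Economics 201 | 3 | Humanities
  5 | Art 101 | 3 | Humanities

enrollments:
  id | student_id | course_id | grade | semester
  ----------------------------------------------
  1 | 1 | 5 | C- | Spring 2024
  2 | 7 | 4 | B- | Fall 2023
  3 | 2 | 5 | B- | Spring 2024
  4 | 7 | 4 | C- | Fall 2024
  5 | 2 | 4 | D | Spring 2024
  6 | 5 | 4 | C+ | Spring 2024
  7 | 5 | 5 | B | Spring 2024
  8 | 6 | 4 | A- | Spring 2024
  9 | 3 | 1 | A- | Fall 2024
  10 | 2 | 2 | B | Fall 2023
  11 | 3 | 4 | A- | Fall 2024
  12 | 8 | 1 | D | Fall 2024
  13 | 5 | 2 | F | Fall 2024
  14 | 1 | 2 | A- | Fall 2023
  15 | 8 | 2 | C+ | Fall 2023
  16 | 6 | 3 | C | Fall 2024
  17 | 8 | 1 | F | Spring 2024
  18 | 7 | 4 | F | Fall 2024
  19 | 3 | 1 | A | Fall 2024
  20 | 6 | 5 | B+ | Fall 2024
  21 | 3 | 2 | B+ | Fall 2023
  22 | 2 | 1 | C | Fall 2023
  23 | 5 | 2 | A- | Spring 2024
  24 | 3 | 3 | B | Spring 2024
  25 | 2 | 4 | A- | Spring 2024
SELECT name, year FROM students ORDER BY year ASC LIMIT 1

Execution result:
name | year
David Williams | 1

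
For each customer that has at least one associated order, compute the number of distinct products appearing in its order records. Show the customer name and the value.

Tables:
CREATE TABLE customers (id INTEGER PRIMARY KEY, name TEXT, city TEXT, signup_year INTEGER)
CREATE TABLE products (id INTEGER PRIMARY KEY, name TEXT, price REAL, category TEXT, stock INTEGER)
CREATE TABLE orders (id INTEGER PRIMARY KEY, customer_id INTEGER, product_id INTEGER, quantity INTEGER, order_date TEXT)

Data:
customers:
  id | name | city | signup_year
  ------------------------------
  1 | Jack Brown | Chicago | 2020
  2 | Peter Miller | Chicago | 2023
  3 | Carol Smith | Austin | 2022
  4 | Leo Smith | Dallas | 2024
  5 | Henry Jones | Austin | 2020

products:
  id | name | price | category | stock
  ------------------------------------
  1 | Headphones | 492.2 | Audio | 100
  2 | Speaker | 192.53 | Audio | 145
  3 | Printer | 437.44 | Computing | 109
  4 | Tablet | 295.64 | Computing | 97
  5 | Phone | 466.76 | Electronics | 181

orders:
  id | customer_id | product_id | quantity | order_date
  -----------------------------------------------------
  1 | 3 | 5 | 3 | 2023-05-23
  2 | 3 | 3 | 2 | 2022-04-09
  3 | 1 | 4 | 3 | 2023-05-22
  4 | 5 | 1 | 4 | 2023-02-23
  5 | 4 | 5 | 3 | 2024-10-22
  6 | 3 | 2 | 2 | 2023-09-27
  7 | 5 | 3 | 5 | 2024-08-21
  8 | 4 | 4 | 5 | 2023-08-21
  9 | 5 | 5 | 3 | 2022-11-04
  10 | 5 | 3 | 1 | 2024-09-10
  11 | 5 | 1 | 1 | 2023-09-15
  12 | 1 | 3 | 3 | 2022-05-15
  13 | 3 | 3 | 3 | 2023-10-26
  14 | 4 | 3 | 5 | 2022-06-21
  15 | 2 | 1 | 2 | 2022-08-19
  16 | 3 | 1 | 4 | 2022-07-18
SELECT p.name, COUNT(DISTINCT c.product_id) AS distinct_product_count FROM orders c JOIN customers p ON c.customer_id = p.id GROUP BY p.id, p.name

Execution result:
name | distinct_product_count
Jack Brown | 2
Peter Miller | 1
Carol Smith | 4
Leo Smith | 3
Henry Jones | 3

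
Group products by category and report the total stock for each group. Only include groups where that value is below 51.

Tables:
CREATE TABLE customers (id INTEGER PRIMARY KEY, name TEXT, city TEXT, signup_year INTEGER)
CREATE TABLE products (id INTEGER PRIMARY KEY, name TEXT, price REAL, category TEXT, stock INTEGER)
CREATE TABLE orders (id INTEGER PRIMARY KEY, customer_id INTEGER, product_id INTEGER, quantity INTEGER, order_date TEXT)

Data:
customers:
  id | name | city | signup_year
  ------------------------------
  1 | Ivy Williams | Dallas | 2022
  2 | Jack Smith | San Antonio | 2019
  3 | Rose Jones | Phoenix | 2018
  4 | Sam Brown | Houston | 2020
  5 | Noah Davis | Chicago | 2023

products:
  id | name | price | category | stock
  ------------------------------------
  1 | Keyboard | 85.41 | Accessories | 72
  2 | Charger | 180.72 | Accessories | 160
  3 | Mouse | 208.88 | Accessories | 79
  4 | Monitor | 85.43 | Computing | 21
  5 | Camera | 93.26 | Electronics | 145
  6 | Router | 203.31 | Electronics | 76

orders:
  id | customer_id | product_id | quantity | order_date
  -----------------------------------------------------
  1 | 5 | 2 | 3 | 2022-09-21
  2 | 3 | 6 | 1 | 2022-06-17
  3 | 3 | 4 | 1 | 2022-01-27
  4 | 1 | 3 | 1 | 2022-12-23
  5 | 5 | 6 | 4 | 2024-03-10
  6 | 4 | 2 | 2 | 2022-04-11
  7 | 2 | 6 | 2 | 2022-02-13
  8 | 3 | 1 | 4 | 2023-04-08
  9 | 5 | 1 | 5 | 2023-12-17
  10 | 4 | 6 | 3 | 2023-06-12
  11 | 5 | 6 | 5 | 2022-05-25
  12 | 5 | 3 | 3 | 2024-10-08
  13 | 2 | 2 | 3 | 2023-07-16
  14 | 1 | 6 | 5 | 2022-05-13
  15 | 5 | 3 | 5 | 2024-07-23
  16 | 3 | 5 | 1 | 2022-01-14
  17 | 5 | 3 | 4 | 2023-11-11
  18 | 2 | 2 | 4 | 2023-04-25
SELECT category, SUM(stock) AS sum_stock FROM products GROUP BY category HAVING SUM(stock) < 51

Execution result:
category | sum_stock
Computing | 21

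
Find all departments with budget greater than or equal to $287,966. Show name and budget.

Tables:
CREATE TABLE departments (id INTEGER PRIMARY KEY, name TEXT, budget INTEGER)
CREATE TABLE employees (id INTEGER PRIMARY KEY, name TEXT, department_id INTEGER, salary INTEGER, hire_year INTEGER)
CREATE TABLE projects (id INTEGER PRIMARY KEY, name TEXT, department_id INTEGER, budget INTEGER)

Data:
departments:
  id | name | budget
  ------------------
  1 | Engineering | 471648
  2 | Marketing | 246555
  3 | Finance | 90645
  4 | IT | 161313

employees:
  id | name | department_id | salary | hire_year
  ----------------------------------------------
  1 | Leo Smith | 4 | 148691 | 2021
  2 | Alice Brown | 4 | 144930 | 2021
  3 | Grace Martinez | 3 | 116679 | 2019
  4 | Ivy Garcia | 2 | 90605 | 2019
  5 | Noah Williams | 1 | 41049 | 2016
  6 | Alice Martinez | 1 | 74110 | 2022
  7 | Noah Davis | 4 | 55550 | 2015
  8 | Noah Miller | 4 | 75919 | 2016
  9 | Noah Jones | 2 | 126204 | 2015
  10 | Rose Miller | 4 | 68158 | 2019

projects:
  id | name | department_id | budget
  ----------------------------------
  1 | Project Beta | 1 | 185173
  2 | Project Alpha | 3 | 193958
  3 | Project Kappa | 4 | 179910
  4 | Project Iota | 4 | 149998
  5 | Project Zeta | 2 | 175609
SELECT name, budget FROM departments WHERE budget >= 287966

Execution result:
name | budget
Engineering | 471648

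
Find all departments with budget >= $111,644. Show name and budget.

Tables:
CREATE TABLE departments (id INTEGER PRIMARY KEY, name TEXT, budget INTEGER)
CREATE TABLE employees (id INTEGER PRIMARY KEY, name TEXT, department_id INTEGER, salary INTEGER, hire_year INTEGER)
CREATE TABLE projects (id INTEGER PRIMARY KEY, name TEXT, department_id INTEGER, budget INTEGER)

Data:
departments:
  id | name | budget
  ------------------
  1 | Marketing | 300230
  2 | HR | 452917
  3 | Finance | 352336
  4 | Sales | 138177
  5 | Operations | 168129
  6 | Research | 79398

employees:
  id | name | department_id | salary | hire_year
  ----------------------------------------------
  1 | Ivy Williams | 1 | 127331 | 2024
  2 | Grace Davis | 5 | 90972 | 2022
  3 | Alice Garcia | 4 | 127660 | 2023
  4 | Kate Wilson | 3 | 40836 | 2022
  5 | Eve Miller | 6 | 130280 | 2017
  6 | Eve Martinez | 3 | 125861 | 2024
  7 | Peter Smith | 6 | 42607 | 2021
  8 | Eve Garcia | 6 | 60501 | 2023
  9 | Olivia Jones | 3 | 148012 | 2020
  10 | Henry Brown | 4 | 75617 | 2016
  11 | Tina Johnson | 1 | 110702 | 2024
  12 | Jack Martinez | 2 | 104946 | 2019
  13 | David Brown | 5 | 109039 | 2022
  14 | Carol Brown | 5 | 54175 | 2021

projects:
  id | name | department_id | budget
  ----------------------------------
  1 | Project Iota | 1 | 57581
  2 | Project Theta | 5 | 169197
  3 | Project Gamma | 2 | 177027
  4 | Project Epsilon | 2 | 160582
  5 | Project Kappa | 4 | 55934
SELECT name, budget FROM departments WHERE budget >= 111644

Execution result:
name | budget
Marketing | 300230
HR | 452917
Finance | 352336
Sales | 138177
Operations | 168129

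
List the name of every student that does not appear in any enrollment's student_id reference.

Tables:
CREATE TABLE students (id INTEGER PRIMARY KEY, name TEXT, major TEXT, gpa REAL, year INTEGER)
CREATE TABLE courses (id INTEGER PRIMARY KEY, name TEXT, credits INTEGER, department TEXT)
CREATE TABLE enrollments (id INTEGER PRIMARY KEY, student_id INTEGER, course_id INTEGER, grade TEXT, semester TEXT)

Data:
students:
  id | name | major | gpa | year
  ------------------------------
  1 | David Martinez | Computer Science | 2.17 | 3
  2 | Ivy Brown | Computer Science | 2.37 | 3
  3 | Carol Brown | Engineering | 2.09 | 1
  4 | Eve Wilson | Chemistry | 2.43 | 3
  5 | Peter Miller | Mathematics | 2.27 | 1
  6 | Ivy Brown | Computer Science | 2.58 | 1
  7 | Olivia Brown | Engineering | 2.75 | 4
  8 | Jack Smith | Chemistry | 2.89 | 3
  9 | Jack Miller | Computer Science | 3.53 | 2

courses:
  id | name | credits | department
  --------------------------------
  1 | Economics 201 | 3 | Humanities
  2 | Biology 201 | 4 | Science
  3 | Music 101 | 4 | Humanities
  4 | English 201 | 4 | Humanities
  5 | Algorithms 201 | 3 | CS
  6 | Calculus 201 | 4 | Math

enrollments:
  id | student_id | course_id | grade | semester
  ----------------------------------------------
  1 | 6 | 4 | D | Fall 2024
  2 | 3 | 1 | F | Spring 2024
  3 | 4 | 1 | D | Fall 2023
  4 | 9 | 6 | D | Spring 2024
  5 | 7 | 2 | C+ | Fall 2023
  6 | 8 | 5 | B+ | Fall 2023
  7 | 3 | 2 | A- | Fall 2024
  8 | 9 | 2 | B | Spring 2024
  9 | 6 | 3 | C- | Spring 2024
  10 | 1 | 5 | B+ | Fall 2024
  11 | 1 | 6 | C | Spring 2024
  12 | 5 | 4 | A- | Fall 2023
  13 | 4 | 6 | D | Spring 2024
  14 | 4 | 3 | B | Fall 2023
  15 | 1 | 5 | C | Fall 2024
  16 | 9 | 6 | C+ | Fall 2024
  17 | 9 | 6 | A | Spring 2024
SELECT p.name FROM students p LEFT JOIN enrollments c ON c.student_id = p.id WHERE c.id IS NULL

Execution result:
Ivy Brown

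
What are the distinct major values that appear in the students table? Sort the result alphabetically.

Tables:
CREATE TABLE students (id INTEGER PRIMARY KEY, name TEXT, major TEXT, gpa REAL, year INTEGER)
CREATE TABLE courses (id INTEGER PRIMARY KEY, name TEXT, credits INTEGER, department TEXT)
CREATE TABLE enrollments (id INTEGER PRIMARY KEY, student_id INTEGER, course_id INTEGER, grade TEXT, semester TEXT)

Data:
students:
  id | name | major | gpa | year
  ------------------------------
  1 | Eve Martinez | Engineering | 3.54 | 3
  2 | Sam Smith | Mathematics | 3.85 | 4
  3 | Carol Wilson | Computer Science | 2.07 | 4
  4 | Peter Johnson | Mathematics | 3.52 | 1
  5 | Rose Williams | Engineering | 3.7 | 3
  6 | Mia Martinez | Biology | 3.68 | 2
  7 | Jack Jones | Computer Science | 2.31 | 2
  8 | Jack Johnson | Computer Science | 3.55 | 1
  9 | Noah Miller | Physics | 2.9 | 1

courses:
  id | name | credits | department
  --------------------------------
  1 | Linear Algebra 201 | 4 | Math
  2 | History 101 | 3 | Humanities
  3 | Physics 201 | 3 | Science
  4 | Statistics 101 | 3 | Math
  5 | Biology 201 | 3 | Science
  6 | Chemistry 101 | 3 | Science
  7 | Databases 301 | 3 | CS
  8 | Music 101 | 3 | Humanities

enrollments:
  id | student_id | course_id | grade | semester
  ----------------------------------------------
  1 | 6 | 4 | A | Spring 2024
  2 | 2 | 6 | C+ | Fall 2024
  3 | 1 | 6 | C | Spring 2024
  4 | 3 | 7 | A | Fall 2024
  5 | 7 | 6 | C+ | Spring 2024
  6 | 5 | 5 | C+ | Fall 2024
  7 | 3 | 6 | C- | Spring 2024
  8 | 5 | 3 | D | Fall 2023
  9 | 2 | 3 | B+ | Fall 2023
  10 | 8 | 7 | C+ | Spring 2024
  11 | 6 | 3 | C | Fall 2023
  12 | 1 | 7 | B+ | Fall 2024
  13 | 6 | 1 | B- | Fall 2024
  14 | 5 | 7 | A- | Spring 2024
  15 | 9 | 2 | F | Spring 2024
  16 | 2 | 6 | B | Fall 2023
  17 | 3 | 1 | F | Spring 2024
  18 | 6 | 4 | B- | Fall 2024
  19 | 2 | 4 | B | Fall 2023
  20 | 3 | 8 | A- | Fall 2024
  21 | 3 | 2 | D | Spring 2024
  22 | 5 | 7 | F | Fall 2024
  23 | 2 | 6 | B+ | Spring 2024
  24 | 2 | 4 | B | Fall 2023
SELECT DISTINCT major FROM students ORDER BY major

Execution result:
major
Biology
Computer Science
Engineering
Mathematics
Physics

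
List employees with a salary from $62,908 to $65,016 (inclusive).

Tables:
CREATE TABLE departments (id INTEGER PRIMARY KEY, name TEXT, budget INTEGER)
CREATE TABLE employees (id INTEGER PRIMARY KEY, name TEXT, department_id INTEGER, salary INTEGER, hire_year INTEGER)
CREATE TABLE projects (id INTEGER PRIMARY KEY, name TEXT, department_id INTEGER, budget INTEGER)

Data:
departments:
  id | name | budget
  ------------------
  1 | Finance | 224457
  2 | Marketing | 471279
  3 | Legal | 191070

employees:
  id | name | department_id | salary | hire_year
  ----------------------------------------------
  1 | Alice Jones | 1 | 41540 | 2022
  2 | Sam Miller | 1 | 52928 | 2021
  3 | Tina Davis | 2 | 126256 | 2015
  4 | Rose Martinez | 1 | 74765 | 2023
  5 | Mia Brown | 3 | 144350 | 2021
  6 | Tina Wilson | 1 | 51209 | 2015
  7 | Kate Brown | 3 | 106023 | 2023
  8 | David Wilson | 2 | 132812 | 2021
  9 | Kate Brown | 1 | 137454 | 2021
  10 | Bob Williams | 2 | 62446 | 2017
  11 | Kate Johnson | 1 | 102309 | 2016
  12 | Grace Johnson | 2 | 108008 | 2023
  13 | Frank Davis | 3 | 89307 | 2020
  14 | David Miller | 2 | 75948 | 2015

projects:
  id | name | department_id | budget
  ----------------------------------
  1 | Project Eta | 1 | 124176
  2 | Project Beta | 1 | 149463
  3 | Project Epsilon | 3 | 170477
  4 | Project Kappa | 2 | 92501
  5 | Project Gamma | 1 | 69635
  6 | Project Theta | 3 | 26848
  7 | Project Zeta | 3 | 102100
SELECT name, salary FROM employees WHERE salary BETWEEN 62908 AND 65016

Execution result:
(no rows)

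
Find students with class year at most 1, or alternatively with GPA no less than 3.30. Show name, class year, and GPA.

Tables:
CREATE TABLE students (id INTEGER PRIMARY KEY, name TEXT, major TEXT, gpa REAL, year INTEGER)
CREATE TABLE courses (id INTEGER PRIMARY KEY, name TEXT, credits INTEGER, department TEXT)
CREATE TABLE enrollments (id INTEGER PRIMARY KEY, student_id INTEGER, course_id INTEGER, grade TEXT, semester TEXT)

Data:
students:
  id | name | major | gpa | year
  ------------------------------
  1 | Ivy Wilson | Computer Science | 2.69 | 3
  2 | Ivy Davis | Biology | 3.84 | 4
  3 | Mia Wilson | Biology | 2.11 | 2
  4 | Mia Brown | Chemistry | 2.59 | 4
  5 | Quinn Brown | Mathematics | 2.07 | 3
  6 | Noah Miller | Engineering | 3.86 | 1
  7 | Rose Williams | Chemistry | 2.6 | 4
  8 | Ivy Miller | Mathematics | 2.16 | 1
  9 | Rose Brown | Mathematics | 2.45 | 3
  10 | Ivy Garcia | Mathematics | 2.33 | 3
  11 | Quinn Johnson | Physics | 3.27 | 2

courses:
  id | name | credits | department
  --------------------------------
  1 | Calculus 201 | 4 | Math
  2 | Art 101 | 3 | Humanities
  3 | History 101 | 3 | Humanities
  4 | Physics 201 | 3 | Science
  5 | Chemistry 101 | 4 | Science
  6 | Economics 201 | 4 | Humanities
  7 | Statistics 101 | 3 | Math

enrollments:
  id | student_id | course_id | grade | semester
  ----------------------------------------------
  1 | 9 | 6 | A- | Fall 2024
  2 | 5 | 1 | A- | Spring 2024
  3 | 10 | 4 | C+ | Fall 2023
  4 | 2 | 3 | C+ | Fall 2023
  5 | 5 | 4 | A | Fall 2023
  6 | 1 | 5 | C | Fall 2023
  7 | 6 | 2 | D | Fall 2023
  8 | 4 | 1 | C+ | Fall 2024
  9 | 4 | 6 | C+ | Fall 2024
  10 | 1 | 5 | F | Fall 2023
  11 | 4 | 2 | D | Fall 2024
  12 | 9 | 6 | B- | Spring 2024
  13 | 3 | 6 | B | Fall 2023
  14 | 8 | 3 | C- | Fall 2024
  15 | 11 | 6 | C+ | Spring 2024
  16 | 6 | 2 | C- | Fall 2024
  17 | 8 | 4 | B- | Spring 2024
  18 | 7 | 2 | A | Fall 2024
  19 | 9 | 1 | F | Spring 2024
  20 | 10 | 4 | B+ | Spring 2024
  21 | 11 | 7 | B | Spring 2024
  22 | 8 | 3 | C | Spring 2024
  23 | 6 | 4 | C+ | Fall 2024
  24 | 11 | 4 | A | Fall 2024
SELECT name, year, gpa FROM students WHERE year <= 1 OR gpa >= 3.3

Execution result:
name | year | gpa
Ivy Davis | 4 | 3.84
Noah Miller | 1 | 3.86
Ivy Miller | 1 | 2.16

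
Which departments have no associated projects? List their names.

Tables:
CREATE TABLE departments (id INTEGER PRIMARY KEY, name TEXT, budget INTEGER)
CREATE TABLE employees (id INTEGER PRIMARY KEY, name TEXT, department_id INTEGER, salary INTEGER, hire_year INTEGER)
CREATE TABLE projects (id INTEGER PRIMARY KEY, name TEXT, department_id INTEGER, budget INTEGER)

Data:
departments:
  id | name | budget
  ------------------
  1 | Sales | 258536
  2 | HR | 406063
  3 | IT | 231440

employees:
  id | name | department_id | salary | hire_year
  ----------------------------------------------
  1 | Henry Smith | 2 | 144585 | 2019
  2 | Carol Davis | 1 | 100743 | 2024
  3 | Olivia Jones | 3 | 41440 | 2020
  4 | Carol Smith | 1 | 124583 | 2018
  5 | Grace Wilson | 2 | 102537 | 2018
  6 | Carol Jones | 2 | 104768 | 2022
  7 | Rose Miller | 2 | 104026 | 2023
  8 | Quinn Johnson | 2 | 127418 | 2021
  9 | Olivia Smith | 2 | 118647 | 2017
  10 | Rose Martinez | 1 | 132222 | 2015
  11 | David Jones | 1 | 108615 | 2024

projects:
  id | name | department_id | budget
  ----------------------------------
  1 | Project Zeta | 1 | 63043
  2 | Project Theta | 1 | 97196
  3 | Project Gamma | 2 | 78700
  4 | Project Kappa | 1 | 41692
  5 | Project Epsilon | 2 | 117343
SELECT p.name FROM departments p LEFT JOIN projects c ON c.department_id = p.id WHERE c.id IS NULL

Execution result:
IT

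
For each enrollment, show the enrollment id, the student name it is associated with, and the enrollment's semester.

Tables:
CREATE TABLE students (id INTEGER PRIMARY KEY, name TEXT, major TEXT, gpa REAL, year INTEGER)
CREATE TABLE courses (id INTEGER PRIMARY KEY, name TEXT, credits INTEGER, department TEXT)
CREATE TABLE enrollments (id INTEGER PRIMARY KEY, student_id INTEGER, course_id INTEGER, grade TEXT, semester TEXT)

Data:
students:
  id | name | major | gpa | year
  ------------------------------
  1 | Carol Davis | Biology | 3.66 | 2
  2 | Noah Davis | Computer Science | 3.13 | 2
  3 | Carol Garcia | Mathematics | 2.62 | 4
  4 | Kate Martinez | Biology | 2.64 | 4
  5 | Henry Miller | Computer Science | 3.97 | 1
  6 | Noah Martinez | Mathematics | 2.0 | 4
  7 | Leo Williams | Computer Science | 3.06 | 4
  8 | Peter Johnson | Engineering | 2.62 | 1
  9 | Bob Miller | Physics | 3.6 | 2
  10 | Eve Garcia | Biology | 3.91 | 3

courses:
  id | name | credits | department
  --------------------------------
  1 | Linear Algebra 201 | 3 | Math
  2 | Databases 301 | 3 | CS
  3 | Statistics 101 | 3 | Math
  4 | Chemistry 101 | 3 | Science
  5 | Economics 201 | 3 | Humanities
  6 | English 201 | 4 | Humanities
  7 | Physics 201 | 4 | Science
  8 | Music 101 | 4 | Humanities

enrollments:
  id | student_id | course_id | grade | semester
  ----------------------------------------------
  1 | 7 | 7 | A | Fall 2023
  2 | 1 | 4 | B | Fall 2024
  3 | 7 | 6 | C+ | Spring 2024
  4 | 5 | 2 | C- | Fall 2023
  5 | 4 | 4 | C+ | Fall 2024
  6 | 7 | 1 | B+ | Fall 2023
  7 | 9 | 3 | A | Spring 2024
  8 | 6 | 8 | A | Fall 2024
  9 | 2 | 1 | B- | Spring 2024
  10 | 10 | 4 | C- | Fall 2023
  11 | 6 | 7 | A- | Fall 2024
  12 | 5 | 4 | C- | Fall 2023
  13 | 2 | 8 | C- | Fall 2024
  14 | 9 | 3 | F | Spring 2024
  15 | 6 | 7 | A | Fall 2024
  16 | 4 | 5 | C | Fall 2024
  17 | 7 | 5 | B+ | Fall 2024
SELECT c.id, p.name AS student, c.semester FROM enrollments c JOIN students p ON c.student_id = p.id

Execution result:
id | student | semester
1 | Leo Williams | Fall 2023
2 | Carol Davis | Fall 2024
3 | Leo Williams | Spring 2024
4 | Henry Miller | Fall 2023
5 | Kate Martinez | Fall 2024
6 | Leo Williams | Fall 2023
7 | Bob Miller | Spring 2024
8 | Noah Martinez | Fall 2024
9 | Noah Davis | Spring 2024
10 | Eve Garcia | Fall 2023
11 | Noah Martinez | Fall 2024
12 | Henry Miller | Fall 2023
13 | Noah Davis | Fall 2024
14 | Bob Miller | Spring 2024
15 | Noah Martinez | Fall 2024
16 | Kate Martinez | Fall 2024
17 | Leo Williams | Fall 2024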